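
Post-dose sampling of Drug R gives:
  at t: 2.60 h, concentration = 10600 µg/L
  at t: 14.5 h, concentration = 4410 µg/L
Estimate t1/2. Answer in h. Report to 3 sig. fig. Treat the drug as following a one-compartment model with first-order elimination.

9.41 h

k = ln(C₁/C₂) / (t₂ − t₁) = ln(10600/4410) / (14.5 − 2.60)
  = 0.8770 / 11.90 = 0.07370 h⁻¹
t½ = ln2 / k = 0.693147 / 0.07370 = 9.405 h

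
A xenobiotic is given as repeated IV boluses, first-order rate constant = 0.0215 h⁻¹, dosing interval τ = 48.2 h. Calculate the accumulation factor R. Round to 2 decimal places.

e^(−kτ) = e^(−0.02150 × 48.2) = 0.3548
Accumulation ratio R = 1 / (1 − e^(−kτ)) = 1 / (1 − 0.3548) = 1.550

1.55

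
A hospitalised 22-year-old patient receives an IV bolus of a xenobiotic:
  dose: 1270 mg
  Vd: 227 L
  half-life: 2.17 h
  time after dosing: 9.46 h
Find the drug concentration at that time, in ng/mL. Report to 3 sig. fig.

C₀ = Dose / Vd = 1270 / 227 = 5.595 mg/L
k = ln2 / t½ = 0.693147 / 2.17 = 0.3194 h⁻¹
C = C₀ · e^(−k·t) = 5.595 × e^(−0.3194 × 9.46)
  = 5.595 × 0.04873 = 0.2726 mg/L
Convert: 0.2726 mg/L × 1000 = 272.6 ng/mL

273 ng/mL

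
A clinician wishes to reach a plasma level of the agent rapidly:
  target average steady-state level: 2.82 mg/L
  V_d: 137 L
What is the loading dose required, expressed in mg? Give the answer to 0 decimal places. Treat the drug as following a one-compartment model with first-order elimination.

386 mg

LD = Css × Vd = 2.82 × 137 = 386.3 mg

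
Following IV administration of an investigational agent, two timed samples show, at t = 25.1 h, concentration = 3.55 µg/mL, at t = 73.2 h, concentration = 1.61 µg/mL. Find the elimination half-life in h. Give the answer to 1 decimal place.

k = ln(C₁/C₂) / (t₂ − t₁) = ln(3.55/1.61) / (73.2 − 25.1)
  = 0.7907 / 48.10 = 0.01644 h⁻¹
t½ = ln2 / k = 0.693147 / 0.01644 = 42.16 h

42.2 h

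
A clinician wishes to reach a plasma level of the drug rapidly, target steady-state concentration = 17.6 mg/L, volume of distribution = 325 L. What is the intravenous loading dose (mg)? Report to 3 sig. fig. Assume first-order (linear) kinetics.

LD = Css × Vd = 17.6 × 325 = 5720 mg

5720 mg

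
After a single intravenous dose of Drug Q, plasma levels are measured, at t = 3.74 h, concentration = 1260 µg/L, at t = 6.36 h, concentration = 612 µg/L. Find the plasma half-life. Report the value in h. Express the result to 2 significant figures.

2.5 h

k = ln(C₁/C₂) / (t₂ − t₁) = ln(1260/612) / (6.36 − 3.74)
  = 0.7221 / 2.620 = 0.2756 h⁻¹
t½ = ln2 / k = 0.693147 / 0.2756 = 2.515 h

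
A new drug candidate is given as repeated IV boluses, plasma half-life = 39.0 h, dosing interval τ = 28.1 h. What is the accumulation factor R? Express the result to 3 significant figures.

k = ln2 / t½ = 0.693147 / 39.0 = 0.01777 h⁻¹
e^(−kτ) = e^(−0.01777 × 28.1) = 0.6069
Accumulation ratio R = 1 / (1 − e^(−kτ)) = 1 / (1 − 0.6069) = 2.544

2.54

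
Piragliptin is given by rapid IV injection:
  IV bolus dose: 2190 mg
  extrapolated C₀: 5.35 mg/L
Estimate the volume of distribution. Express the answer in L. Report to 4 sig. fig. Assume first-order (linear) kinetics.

409.3 L

Vd = Dose / C₀ = 2190 / 5.35 = 409.3 L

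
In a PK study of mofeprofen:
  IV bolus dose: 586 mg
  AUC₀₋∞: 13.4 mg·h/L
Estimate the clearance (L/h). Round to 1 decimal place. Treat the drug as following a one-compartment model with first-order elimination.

43.7 L/h

CL = Dose / AUC = 586 / 13.4 = 43.73 L/h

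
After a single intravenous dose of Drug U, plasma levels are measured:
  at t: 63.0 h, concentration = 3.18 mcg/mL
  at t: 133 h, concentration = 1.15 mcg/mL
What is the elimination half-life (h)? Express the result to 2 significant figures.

k = ln(C₁/C₂) / (t₂ − t₁) = ln(3.18/1.15) / (133 − 63.0)
  = 1.017 / 70.00 = 0.01453 h⁻¹
t½ = ln2 / k = 0.693147 / 0.01453 = 47.70 h

48 h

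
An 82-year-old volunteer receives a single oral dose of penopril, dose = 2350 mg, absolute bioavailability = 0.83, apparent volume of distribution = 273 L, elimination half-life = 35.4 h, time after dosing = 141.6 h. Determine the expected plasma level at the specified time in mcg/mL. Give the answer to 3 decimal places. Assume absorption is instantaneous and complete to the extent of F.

0.447 mcg/mL

Amount reaching circulation = F × Dose = 0.83 × 2350 = 1951 mg
C₀ = F·Dose / Vd = 1951 / 273 = 7.147 mg/L
k = ln2 / t½ = 0.693147 / 35.4 = 0.01958 h⁻¹
t / t½ = 141.6 / 35.4 = 4 half-lives
C = C₀ × (1/2)^4 = 7.147 × 0.06250 = 0.4467 mg/L
(0.4467 mg/L = 0.4467 mcg/mL)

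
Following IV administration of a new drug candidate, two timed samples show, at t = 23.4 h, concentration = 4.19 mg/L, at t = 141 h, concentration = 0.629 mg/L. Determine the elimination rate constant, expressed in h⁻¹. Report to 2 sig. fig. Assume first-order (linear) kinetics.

0.016 h⁻¹

k = ln(C₁/C₂) / (t₂ − t₁) = ln(4.19/0.629) / (141 − 23.4)
  = 1.896 / 117.6 = 0.01612 h⁻¹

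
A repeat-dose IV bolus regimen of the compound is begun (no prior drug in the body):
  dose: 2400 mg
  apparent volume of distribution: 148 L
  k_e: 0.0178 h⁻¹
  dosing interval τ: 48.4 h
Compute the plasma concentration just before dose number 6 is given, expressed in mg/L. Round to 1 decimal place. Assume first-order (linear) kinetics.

11.7 mg/L

C₀ per dose = Dose / Vd = 2400 / 148 = 16.22 mg/L
Fraction remaining after one interval: r = e^(−kτ) = e^(−0.01780 × 48.4) = 0.4225
Before dose 6, 5 doses have been given (aged 1τ, 2τ, 3τ, 4τ, 5τ).
C_trough = C₀ × (r + r² + … + r^5) = C₀ × r(1−r^5)/(1−r)
        = 16.22 × 0.4225 × (1 − 0.01346) / (1 − 0.4225) = 11.71 mg/L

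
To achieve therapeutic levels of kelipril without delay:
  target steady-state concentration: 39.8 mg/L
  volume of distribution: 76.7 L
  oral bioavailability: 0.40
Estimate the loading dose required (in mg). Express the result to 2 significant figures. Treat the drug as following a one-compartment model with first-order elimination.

7600 mg

LD = Css × Vd / F = 39.8 × 76.7 / 0.40 = 7632 mg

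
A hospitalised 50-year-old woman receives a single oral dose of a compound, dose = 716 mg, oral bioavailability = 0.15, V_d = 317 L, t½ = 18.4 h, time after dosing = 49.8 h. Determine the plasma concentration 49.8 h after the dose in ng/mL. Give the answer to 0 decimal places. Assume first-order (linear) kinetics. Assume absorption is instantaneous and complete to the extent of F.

Amount reaching circulation = F × Dose = 0.15 × 716.0 = 107.4 mg
C₀ = F·Dose / Vd = 107.4 / 317 = 0.3388 mg/L
k = ln2 / t½ = 0.693147 / 18.4 = 0.03767 h⁻¹
C = C₀ · e^(−k·t) = 0.3388 × e^(−0.03767 × 49.8)
  = 0.3388 × 0.1532 = 0.05190 mg/L
Convert: 0.05190 mg/L × 1000 = 51.90 ng/mL

52 ng/mL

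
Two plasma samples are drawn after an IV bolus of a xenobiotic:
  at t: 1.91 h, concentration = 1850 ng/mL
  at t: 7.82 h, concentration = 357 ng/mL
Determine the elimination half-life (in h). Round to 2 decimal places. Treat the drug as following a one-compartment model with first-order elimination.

2.49 h

k = ln(C₁/C₂) / (t₂ − t₁) = ln(1850/357) / (7.82 − 1.91)
  = 1.645 / 5.910 = 0.2783 h⁻¹
t½ = ln2 / k = 0.693147 / 0.2783 = 2.491 h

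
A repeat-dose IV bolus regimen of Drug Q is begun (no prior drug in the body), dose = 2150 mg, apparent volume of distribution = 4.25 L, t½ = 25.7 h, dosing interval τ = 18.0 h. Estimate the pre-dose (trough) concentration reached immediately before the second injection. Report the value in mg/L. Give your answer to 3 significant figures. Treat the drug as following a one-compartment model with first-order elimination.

C₀ per dose = Dose / Vd = 2150 / 4.25 = 505.9 mg/L
k = ln2 / t½ = 0.693147 / 25.7 = 0.02697 h⁻¹
Fraction remaining after one interval: r = e^(−kτ) = e^(−0.02697 × 18.0) = 0.6154
Before dose 2, 1 dose has been given (aged 1τ).
C_trough = C₀ × r = 505.9 × 0.6154 = 311.3 mg/L

311 mg/L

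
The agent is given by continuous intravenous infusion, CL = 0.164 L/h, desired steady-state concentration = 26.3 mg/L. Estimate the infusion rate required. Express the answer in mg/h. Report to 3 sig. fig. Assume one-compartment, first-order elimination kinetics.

4.31 mg/h

At steady state, infusion rate R₀ = Css × CL = 26.3 × 0.1640 = 4.313 mg/h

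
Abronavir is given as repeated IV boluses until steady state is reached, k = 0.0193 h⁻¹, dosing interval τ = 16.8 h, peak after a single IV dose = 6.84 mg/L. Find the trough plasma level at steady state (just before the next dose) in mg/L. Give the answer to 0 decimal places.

e^(−kτ) = e^(−0.01930 × 16.8) = 0.7231
Accumulation ratio R = 1 / (1 − e^(−kτ)) = 1 / (1 − 0.7231) = 3.611
Steady-state trough = C₀ × R × e^(−kτ) = 6.84 × 3.611 × 0.7231 = 17.86 mg/L

18 mg/L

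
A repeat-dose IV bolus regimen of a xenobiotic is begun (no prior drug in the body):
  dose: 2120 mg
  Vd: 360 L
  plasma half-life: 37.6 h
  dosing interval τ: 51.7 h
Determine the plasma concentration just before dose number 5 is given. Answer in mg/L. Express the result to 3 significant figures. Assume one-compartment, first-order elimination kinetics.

3.61 mg/L

C₀ per dose = Dose / Vd = 2120 / 360 = 5.889 mg/L
k = ln2 / t½ = 0.693147 / 37.6 = 0.01843 h⁻¹
Fraction remaining after one interval: r = e^(−kτ) = e^(−0.01843 × 51.7) = 0.3856
Before dose 5, 4 doses have been given (aged 1τ, 2τ, 3τ, 4τ).
C_trough = C₀ × (r + r² + … + r^4) = C₀ × r(1−r^4)/(1−r)
        = 5.889 × 0.3856 × (1 − 0.02211) / (1 − 0.3856) = 3.614 mg/L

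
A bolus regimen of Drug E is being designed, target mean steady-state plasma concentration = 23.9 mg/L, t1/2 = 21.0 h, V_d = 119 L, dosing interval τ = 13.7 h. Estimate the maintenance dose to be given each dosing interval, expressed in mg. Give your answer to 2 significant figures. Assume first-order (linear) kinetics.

k = ln2 / t½ = 0.693147 / 21.0 = 0.03301 h⁻¹
CL = k × Vd = 0.03301 × 119 = 3.928 L/h
At steady state, Dose/τ = Css × CL.
Dose = Css × CL × τ = 23.9 × 3.928 × 13.7 = 1286 mg

1300 mg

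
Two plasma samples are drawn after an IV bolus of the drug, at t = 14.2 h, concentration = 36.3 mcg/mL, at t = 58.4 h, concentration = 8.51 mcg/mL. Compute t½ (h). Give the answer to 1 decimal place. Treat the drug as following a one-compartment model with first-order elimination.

21.1 h

k = ln(C₁/C₂) / (t₂ − t₁) = ln(36.3/8.51) / (58.4 − 14.2)
  = 1.451 / 44.20 = 0.03283 h⁻¹
t½ = ln2 / k = 0.693147 / 0.03283 = 21.11 h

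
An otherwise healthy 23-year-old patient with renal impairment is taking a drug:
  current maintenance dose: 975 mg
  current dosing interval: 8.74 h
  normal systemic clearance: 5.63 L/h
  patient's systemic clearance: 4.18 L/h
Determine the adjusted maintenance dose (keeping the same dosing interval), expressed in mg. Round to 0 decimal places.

724 mg

To keep the same average steady-state level, dosing rate must scale with clearance.
CL ratio = 4.18 / 5.63 = 0.7425
New dose (same interval) = 975 × 0.7425 = 723.9 mg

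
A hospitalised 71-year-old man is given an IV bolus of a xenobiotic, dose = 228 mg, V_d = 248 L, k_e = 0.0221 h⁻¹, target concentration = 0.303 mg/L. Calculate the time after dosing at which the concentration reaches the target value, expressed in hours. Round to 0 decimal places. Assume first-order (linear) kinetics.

C₀ = Dose / Vd = 228.0 / 248 = 0.9194 mg/L
t = ln(C₀ / C) / k = ln(0.9194 / 0.303) / 0.02210
  = ln(3.034) / 0.02210 = 1.110 / 0.02210 = 50.23 h

50 h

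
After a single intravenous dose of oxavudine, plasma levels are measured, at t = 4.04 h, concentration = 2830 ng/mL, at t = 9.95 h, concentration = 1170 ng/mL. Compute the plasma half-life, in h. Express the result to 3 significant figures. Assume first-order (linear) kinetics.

k = ln(C₁/C₂) / (t₂ − t₁) = ln(2830/1170) / (9.95 − 4.04)
  = 0.8833 / 5.910 = 0.1495 h⁻¹
t½ = ln2 / k = 0.693147 / 0.1495 = 4.636 h

4.64 h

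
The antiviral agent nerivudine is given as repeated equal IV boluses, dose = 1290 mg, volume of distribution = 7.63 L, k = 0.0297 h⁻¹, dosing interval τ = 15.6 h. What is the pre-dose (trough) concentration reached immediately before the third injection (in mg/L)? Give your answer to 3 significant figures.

C₀ per dose = Dose / Vd = 1290 / 7.63 = 169.1 mg/L
Fraction remaining after one interval: r = e^(−kτ) = e^(−0.02970 × 15.6) = 0.6292
Before dose 3, 2 doses have been given (aged 1τ, 2τ).
C_trough = C₀ × (r + r²) = 169.1 × (0.6292 + 0.3959) = 173.3 mg/L

173 mg/L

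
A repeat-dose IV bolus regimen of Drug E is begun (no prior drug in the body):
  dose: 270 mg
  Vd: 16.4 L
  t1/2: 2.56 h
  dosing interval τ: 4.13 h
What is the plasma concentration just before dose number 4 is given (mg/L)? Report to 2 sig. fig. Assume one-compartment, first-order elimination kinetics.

C₀ per dose = Dose / Vd = 270 / 16.4 = 16.46 mg/L
k = ln2 / t½ = 0.693147 / 2.56 = 0.2708 h⁻¹
Fraction remaining after one interval: r = e^(−kτ) = e^(−0.2708 × 4.13) = 0.3268
Before dose 4, 3 doses have been given (aged 1τ, 2τ, 3τ).
C_trough = C₀ × (r + r² + … + r^3) = C₀ × r(1−r^3)/(1−r)
        = 16.46 × 0.3268 × (1 − 0.03490) / (1 − 0.3268) = 7.712 mg/L

7.7 mg/L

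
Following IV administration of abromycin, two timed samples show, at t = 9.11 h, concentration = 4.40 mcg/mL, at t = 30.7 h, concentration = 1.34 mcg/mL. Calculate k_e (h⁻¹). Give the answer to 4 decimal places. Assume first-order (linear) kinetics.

k = ln(C₁/C₂) / (t₂ − t₁) = ln(4.40/1.34) / (30.7 − 9.11)
  = 1.189 / 21.59 = 0.05507 h⁻¹

0.0551 h⁻¹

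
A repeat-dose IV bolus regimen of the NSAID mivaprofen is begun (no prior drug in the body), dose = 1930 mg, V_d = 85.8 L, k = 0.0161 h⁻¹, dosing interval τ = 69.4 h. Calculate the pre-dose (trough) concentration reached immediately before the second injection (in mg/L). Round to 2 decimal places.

7.36 mg/L

C₀ per dose = Dose / Vd = 1930 / 85.8 = 22.49 mg/L
Fraction remaining after one interval: r = e^(−kτ) = e^(−0.01610 × 69.4) = 0.3271
Before dose 2, 1 dose has been given (aged 1τ).
C_trough = C₀ × r = 22.49 × 0.3271 = 7.356 mg/L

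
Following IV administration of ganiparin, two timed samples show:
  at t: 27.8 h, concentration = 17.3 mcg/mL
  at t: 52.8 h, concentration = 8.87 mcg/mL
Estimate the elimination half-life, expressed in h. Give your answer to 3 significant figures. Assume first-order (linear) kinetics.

k = ln(C₁/C₂) / (t₂ − t₁) = ln(17.3/8.87) / (52.8 − 27.8)
  = 0.6680 / 25.00 = 0.02672 h⁻¹
t½ = ln2 / k = 0.693147 / 0.02672 = 25.94 h

25.9 h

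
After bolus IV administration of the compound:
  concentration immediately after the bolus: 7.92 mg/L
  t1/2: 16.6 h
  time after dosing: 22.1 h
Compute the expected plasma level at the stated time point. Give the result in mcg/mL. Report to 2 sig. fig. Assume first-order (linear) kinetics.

k = ln2 / t½ = 0.693147 / 16.6 = 0.04176 h⁻¹
C = C₀ · e^(−k·t) = 7.920 × e^(−0.04176 × 22.1)
  = 7.920 × 0.3974 = 3.147 mg/L
(3.147 mg/L = 3.147 mcg/mL)

3.1 mcg/mL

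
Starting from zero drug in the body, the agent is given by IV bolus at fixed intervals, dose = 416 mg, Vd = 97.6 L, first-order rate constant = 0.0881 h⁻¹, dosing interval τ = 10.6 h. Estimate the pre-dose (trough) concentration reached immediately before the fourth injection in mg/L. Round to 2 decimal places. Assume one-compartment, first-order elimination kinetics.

C₀ per dose = Dose / Vd = 416 / 97.6 = 4.262 mg/L
Fraction remaining after one interval: r = e^(−kτ) = e^(−0.08810 × 10.6) = 0.3930
Before dose 4, 3 doses have been given (aged 1τ, 2τ, 3τ).
C_trough = C₀ × (r + r² + … + r^3) = C₀ × r(1−r^3)/(1−r)
        = 4.262 × 0.3930 × (1 − 0.06070) / (1 − 0.3930) = 2.592 mg/L

2.59 mg/L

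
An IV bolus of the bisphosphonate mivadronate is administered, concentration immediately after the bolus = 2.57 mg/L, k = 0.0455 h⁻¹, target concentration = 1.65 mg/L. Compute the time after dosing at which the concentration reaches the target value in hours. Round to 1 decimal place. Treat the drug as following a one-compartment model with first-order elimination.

t = ln(C₀ / C) / k = ln(2.570 / 1.65) / 0.04550
  = ln(1.558) / 0.04550 = 0.4434 / 0.04550 = 9.745 h

9.7 h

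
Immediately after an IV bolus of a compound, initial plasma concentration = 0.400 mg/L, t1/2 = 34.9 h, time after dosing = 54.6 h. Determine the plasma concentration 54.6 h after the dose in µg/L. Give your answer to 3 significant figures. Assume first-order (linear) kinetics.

k = ln2 / t½ = 0.693147 / 34.9 = 0.01986 h⁻¹
C = C₀ · e^(−k·t) = 0.4000 × e^(−0.01986 × 54.6)
  = 0.4000 × 0.3381 = 0.1352 mg/L
Convert: 0.1352 mg/L × 1000 = 135.2 µg/L

135 µg/L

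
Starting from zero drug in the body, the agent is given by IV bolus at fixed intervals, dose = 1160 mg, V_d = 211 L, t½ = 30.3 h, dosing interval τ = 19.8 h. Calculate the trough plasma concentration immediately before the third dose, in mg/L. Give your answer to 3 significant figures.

C₀ per dose = Dose / Vd = 1160 / 211 = 5.498 mg/L
k = ln2 / t½ = 0.693147 / 30.3 = 0.02288 h⁻¹
Fraction remaining after one interval: r = e^(−kτ) = e^(−0.02288 × 19.8) = 0.6357
Before dose 3, 2 doses have been given (aged 1τ, 2τ).
C_trough = C₀ × (r + r²) = 5.498 × (0.6357 + 0.4041) = 5.717 mg/L

5.72 mg/L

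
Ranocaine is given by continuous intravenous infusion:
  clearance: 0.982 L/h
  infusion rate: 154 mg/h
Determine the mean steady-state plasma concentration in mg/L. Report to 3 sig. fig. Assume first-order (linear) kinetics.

At steady state Css = R₀ / CL = 154 / 0.9820 = 156.8 mg/L

157 mg/L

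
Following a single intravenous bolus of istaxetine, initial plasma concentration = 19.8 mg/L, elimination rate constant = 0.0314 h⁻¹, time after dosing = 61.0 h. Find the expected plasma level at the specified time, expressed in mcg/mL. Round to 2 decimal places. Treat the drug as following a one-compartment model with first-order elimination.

2.92 mcg/mL

C = C₀ · e^(−k·t) = 19.80 × e^(−0.03140 × 61.0)
  = 19.80 × 0.1473 = 2.917 mg/L
(2.917 mg/L = 2.917 mcg/mL)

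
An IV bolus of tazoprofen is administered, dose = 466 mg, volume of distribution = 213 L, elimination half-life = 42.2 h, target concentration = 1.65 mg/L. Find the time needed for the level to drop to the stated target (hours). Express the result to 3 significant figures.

C₀ = Dose / Vd = 466.0 / 213 = 2.188 mg/L
k = ln2 / t½ = 0.693147 / 42.2 = 0.01643 h⁻¹
t = ln(C₀ / C) / k = ln(2.188 / 1.65) / 0.01643
  = ln(1.326) / 0.01643 = 0.2822 / 0.01643 = 17.18 h

17.2 h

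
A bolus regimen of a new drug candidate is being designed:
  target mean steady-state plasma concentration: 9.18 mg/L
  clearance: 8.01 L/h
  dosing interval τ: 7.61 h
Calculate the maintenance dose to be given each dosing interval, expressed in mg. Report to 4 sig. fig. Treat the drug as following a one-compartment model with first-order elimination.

559.6 mg

At steady state, Dose/τ = Css × CL.
Dose = Css × CL × τ = 9.18 × 8.010 × 7.61 = 559.6 mg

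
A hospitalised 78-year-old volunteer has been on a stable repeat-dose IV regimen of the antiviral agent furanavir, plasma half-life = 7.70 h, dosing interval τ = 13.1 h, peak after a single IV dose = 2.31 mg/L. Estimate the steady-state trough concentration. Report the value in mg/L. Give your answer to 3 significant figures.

1.03 mg/L

k = ln2 / t½ = 0.693147 / 7.70 = 0.09002 h⁻¹
e^(−kτ) = e^(−0.09002 × 13.1) = 0.3075
Accumulation ratio R = 1 / (1 − e^(−kτ)) = 1 / (1 − 0.3075) = 1.444
Steady-state trough = C₀ × R × e^(−kτ) = 2.31 × 1.444 × 0.3075 = 1.026 mg/L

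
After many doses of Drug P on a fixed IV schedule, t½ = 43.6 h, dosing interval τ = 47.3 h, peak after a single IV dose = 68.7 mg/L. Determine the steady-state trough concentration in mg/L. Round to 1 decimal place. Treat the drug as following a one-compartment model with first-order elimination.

k = ln2 / t½ = 0.693147 / 43.6 = 0.01590 h⁻¹
e^(−kτ) = e^(−0.01590 × 47.3) = 0.4714
Accumulation ratio R = 1 / (1 − e^(−kτ)) = 1 / (1 − 0.4714) = 1.892
Steady-state trough = C₀ × R × e^(−kτ) = 68.7 × 1.892 × 0.4714 = 61.27 mg/L

61.3 mg/L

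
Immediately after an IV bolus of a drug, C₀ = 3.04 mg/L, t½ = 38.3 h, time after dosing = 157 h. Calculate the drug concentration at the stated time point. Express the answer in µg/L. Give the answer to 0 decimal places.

177 µg/L

k = ln2 / t½ = 0.693147 / 38.3 = 0.01810 h⁻¹
C = C₀ · e^(−k·t) = 3.040 × e^(−0.01810 × 157)
  = 3.040 × 0.05833 = 0.1773 mg/L
Convert: 0.1773 mg/L × 1000 = 177.3 µg/L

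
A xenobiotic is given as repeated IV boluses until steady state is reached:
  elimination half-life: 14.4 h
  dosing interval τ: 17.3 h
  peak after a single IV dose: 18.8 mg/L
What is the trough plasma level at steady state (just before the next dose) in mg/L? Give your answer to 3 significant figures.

14.5 mg/L

k = ln2 / t½ = 0.693147 / 14.4 = 0.04814 h⁻¹
e^(−kτ) = e^(−0.04814 × 17.3) = 0.4348
Accumulation ratio R = 1 / (1 − e^(−kτ)) = 1 / (1 − 0.4348) = 1.769
Steady-state trough = C₀ × R × e^(−kτ) = 18.8 × 1.769 × 0.4348 = 14.46 mg/L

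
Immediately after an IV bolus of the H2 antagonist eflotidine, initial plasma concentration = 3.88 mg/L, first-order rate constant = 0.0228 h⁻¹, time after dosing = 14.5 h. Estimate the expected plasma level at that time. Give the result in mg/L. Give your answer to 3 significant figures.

2.79 mg/L

C = C₀ · e^(−k·t) = 3.880 × e^(−0.02280 × 14.5)
  = 3.880 × 0.7185 = 2.788 mg/L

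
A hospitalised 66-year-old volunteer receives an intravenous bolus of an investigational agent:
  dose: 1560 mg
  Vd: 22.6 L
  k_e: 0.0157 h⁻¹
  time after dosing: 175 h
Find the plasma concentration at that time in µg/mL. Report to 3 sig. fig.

4.42 µg/mL

C₀ = Dose / Vd = 1560 / 22.6 = 69.03 mg/L
C = C₀ · e^(−k·t) = 69.03 × e^(−0.01570 × 175)
  = 69.03 × 0.06409 = 4.424 mg/L
(4.424 mg/L = 4.424 µg/mL)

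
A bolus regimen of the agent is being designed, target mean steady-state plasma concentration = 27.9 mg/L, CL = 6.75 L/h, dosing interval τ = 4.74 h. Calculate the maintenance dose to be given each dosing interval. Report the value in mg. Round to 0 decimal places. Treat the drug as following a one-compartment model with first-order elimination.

At steady state, Dose/τ = Css × CL.
Dose = Css × CL × τ = 27.9 × 6.750 × 4.74 = 892.7 mg

893 mg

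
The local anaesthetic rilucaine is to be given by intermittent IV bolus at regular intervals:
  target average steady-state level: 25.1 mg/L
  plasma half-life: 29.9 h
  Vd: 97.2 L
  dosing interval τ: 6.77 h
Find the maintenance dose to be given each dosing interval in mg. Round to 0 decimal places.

383 mg

k = ln2 / t½ = 0.693147 / 29.9 = 0.02318 h⁻¹
CL = k × Vd = 0.02318 × 97.2 = 2.253 L/h
At steady state, Dose/τ = Css × CL.
Dose = Css × CL × τ = 25.1 × 2.253 × 6.77 = 382.8 mg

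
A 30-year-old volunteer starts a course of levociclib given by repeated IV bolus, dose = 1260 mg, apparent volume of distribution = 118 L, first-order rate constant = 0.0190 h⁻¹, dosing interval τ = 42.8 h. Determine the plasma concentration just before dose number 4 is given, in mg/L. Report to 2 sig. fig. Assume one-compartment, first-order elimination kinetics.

7.8 mg/L

C₀ per dose = Dose / Vd = 1260 / 118 = 10.68 mg/L
Fraction remaining after one interval: r = e^(−kτ) = e^(−0.01900 × 42.8) = 0.4434
Before dose 4, 3 doses have been given (aged 1τ, 2τ, 3τ).
C_trough = C₀ × (r + r² + … + r^3) = C₀ × r(1−r^3)/(1−r)
        = 10.68 × 0.4434 × (1 − 0.08717) / (1 − 0.4434) = 7.766 mg/L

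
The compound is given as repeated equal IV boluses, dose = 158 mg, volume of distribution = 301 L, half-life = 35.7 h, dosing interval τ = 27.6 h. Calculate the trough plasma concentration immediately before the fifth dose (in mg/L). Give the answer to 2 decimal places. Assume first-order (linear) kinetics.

C₀ per dose = Dose / Vd = 158 / 301 = 0.5249 mg/L
k = ln2 / t½ = 0.693147 / 35.7 = 0.01942 h⁻¹
Fraction remaining after one interval: r = e^(−kτ) = e^(−0.01942 × 27.6) = 0.5851
Before dose 5, 4 doses have been given (aged 1τ, 2τ, 3τ, 4τ).
C_trough = C₀ × (r + r² + … + r^4) = C₀ × r(1−r^4)/(1−r)
        = 0.5249 × 0.5851 × (1 − 0.1172) / (1 − 0.5851) = 0.6535 mg/L

0.65 mg/L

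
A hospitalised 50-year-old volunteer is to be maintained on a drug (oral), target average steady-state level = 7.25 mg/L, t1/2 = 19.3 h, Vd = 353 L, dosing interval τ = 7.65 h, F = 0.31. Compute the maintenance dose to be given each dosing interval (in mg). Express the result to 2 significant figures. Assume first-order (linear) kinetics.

2300 mg

k = ln2 / t½ = 0.693147 / 19.3 = 0.03591 h⁻¹
CL = k × Vd = 0.03591 × 353 = 12.68 L/h
At steady state, F × (Dose/τ) = Css × CL.
Dose = Css × CL × τ / F = 7.25 × 12.68 × 7.65 / 0.31 = 2269 mg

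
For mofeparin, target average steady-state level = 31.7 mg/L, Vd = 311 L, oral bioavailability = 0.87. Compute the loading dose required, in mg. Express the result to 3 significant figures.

11300 mg

LD = Css × Vd / F = 31.7 × 311 / 0.87 = 11330 mg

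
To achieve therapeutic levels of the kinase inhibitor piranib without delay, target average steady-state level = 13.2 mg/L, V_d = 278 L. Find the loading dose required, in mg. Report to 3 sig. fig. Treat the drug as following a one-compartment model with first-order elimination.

LD = Css × Vd = 13.2 × 278 = 3670 mg

3670 mg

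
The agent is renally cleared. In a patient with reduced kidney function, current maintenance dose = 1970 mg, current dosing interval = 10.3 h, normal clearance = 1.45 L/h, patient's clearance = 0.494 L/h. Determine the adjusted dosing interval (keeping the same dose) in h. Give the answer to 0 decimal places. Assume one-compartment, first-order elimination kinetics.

30 h

To keep the same average steady-state level, dosing rate must scale with clearance.
CL ratio = 0.494 / 1.45 = 0.3407
New interval (same dose) = 10.3 / 0.3407 = 30.23 h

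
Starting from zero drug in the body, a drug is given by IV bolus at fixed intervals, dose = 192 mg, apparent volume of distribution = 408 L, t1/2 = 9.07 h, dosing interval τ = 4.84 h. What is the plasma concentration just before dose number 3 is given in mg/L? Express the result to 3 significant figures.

0.550 mg/L

C₀ per dose = Dose / Vd = 192 / 408 = 0.4706 mg/L
k = ln2 / t½ = 0.693147 / 9.07 = 0.07642 h⁻¹
Fraction remaining after one interval: r = e^(−kτ) = e^(−0.07642 × 4.84) = 0.6908
Before dose 3, 2 doses have been given (aged 1τ, 2τ).
C_trough = C₀ × (r + r²) = 0.4706 × (0.6908 + 0.4772) = 0.5497 mg/L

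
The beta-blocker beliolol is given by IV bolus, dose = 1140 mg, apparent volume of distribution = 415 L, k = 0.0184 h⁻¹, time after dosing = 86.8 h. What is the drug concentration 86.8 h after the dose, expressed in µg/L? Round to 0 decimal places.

C₀ = Dose / Vd = 1140 / 415 = 2.747 mg/L
C = C₀ · e^(−k·t) = 2.747 × e^(−0.01840 × 86.8)
  = 2.747 × 0.2025 = 0.5563 mg/L
Convert: 0.5563 mg/L × 1000 = 556.3 µg/L

556 µg/L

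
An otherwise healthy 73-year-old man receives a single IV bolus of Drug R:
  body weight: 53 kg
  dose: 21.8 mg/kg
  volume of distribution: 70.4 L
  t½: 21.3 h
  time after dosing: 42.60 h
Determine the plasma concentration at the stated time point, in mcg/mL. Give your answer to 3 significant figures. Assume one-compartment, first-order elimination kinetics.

Total dose = 21.8 × 53 = 1155 mg
C₀ = Dose / Vd = 1155 / 70.4 = 16.41 mg/L
k = ln2 / t½ = 0.693147 / 21.3 = 0.03254 h⁻¹
t / t½ = 42.60 / 21.3 = 2 half-lives
C = C₀ × (1/2)^2 = 16.41 × 0.2500 = 4.103 mg/L
(4.103 mg/L = 4.103 mcg/mL)

4.10 mcg/mL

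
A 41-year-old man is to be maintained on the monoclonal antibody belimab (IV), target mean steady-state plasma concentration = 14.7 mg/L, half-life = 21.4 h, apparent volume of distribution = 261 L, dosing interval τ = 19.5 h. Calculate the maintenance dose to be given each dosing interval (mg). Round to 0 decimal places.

2423 mg

k = ln2 / t½ = 0.693147 / 21.4 = 0.03239 h⁻¹
CL = k × Vd = 0.03239 × 261 = 8.454 L/h
At steady state, Dose/τ = Css × CL.
Dose = Css × CL × τ = 14.7 × 8.454 × 19.5 = 2423 mg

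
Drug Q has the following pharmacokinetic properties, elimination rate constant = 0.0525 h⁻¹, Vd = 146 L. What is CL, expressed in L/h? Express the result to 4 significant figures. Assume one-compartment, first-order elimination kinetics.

7.665 L/h

CL = k × Vd = 0.0525 × 146 = 7.665 L/h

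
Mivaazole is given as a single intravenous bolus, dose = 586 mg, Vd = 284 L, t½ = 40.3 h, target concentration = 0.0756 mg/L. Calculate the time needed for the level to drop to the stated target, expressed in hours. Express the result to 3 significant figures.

192 h

C₀ = Dose / Vd = 586.0 / 284 = 2.063 mg/L
k = ln2 / t½ = 0.693147 / 40.3 = 0.01720 h⁻¹
t = ln(C₀ / C) / k = ln(2.063 / 0.0756) / 0.01720
  = ln(27.29) / 0.01720 = 3.307 / 0.01720 = 192.3 h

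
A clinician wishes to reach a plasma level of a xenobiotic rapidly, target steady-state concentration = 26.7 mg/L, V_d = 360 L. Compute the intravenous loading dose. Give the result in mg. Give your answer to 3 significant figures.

LD = Css × Vd = 26.7 × 360 = 9612 mg

9610 mg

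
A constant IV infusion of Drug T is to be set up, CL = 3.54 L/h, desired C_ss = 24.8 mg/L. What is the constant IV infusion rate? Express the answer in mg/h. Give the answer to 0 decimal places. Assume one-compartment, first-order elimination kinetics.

88 mg/h

At steady state, infusion rate R₀ = Css × CL = 24.8 × 3.540 = 87.79 mg/h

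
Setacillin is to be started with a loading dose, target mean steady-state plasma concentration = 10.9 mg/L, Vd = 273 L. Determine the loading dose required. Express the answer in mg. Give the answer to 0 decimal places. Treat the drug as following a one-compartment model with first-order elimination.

2976 mg

LD = Css × Vd = 10.9 × 273 = 2976 mg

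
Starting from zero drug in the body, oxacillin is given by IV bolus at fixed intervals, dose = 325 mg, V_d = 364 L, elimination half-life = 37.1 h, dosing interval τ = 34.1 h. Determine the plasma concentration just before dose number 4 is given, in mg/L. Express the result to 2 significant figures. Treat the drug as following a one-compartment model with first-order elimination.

0.85 mg/L

C₀ per dose = Dose / Vd = 325 / 364 = 0.8929 mg/L
k = ln2 / t½ = 0.693147 / 37.1 = 0.01868 h⁻¹
Fraction remaining after one interval: r = e^(−kτ) = e^(−0.01868 × 34.1) = 0.5289
Before dose 4, 3 doses have been given (aged 1τ, 2τ, 3τ).
C_trough = C₀ × (r + r² + … + r^3) = C₀ × r(1−r^3)/(1−r)
        = 0.8929 × 0.5289 × (1 − 0.1480) / (1 − 0.5289) = 0.8541 mg/L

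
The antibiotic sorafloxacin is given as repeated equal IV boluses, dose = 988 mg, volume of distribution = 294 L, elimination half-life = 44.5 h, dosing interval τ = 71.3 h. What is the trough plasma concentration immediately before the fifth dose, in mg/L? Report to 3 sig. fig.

C₀ per dose = Dose / Vd = 988 / 294 = 3.361 mg/L
k = ln2 / t½ = 0.693147 / 44.5 = 0.01558 h⁻¹
Fraction remaining after one interval: r = e^(−kτ) = e^(−0.01558 × 71.3) = 0.3293
Before dose 5, 4 doses have been given (aged 1τ, 2τ, 3τ, 4τ).
C_trough = C₀ × (r + r² + … + r^4) = C₀ × r(1−r^4)/(1−r)
        = 3.361 × 0.3293 × (1 − 0.01176) / (1 − 0.3293) = 1.631 mg/L

1.63 mg/L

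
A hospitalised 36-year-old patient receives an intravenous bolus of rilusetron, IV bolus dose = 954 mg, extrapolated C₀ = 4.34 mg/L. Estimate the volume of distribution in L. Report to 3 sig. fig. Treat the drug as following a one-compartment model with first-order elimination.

220 L

Vd = Dose / C₀ = 954.0 / 4.34 = 219.8 L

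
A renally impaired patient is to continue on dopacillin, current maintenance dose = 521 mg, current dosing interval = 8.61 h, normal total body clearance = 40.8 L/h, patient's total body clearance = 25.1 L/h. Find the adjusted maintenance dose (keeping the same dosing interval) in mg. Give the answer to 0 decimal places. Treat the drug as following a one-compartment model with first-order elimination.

To keep the same average steady-state level, dosing rate must scale with clearance.
CL ratio = 25.1 / 40.8 = 0.6152
New dose (same interval) = 521 × 0.6152 = 320.5 mg

321 mg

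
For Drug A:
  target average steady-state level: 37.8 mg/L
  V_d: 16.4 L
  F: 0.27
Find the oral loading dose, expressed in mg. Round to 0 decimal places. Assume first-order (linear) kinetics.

LD = Css × Vd / F = 37.8 × 16.4 / 0.27 = 2296 mg

2296 mg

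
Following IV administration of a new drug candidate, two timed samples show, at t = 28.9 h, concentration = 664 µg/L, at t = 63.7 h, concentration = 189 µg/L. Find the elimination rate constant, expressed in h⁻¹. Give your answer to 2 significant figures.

k = ln(C₁/C₂) / (t₂ − t₁) = ln(664/189) / (63.7 − 28.9)
  = 1.257 / 34.80 = 0.03612 h⁻¹

0.036 h⁻¹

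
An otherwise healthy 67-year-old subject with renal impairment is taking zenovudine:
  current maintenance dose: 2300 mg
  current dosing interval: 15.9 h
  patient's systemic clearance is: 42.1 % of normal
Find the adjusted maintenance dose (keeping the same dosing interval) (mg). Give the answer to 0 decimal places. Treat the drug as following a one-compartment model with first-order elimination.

To keep the same average steady-state level, dosing rate must scale with clearance.
CL ratio = 42.1 / 100 = 0.4210
New dose (same interval) = 2300 × 0.4210 = 968.3 mg

968 mg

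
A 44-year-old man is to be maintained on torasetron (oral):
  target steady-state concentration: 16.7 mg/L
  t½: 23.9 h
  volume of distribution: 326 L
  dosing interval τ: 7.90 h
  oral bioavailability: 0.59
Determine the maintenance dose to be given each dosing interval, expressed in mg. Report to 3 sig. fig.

k = ln2 / t½ = 0.693147 / 23.9 = 0.02900 h⁻¹
CL = k × Vd = 0.02900 × 326 = 9.454 L/h
At steady state, F × (Dose/τ) = Css × CL.
Dose = Css × CL × τ / F = 16.7 × 9.454 × 7.90 / 0.59 = 2114 mg

2110 mg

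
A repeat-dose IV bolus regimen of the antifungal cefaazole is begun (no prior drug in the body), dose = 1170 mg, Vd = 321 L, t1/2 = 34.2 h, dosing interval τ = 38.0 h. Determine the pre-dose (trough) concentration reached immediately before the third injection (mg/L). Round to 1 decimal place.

C₀ per dose = Dose / Vd = 1170 / 321 = 3.645 mg/L
k = ln2 / t½ = 0.693147 / 34.2 = 0.02027 h⁻¹
Fraction remaining after one interval: r = e^(−kτ) = e^(−0.02027 × 38.0) = 0.4629
Before dose 3, 2 doses have been given (aged 1τ, 2τ).
C_trough = C₀ × (r + r²) = 3.645 × (0.4629 + 0.2143) = 2.468 mg/L

2.5 mg/L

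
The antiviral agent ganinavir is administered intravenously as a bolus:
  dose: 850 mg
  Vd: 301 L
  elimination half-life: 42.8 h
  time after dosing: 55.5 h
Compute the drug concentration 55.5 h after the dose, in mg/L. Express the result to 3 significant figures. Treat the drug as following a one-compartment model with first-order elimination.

C₀ = Dose / Vd = 850.0 / 301 = 2.824 mg/L
k = ln2 / t½ = 0.693147 / 42.8 = 0.01620 h⁻¹
C = C₀ · e^(−k·t) = 2.824 × e^(−0.01620 × 55.5)
  = 2.824 × 0.4069 = 1.149 mg/L

1.15 mg/L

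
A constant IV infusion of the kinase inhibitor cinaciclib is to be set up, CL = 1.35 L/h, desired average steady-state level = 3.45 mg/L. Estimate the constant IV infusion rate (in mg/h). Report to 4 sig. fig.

4.658 mg/h

At steady state, infusion rate R₀ = Css × CL = 3.45 × 1.350 = 4.658 mg/h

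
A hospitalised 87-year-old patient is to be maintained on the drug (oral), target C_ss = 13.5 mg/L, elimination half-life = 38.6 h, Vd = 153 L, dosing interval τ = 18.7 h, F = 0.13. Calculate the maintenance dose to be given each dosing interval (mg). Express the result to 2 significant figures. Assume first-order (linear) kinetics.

5300 mg

k = ln2 / t½ = 0.693147 / 38.6 = 0.01796 h⁻¹
CL = k × Vd = 0.01796 × 153 = 2.748 L/h
At steady state, F × (Dose/τ) = Css × CL.
Dose = Css × CL × τ / F = 13.5 × 2.748 × 18.7 / 0.13 = 5336 mg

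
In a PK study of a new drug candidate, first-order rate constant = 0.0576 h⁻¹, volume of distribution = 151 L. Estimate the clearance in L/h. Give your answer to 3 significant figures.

8.70 L/h

CL = k × Vd = 0.0576 × 151 = 8.698 L/h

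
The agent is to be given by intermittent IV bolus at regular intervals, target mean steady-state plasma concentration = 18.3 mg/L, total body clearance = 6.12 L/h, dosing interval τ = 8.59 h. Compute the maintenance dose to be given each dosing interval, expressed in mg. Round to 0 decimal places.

At steady state, Dose/τ = Css × CL.
Dose = Css × CL × τ = 18.3 × 6.120 × 8.59 = 962.0 mg

962 mg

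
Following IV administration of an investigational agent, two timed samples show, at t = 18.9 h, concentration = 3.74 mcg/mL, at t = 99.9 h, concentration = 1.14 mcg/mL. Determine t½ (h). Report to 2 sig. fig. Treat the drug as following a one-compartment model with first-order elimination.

k = ln(C₁/C₂) / (t₂ − t₁) = ln(3.74/1.14) / (99.9 − 18.9)
  = 1.188 / 81.00 = 0.01467 h⁻¹
t½ = ln2 / k = 0.693147 / 0.01467 = 47.25 h

47 h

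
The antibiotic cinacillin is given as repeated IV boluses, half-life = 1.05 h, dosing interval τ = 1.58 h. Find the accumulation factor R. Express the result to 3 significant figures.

1.54

k = ln2 / t½ = 0.693147 / 1.05 = 0.6601 h⁻¹
e^(−kτ) = e^(−0.6601 × 1.58) = 0.3524
Accumulation ratio R = 1 / (1 − e^(−kτ)) = 1 / (1 − 0.3524) = 1.544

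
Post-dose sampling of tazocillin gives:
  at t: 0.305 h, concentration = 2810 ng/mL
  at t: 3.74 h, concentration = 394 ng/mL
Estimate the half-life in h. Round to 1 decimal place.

1.2 h

k = ln(C₁/C₂) / (t₂ − t₁) = ln(2810/394) / (3.74 − 0.305)
  = 1.965 / 3.435 = 0.5721 h⁻¹
t½ = ln2 / k = 0.693147 / 0.5721 = 1.212 h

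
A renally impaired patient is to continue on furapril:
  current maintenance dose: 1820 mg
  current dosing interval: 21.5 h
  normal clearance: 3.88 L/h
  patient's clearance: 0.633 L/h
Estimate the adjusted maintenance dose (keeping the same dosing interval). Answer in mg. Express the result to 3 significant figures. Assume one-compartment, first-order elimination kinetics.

To keep the same average steady-state level, dosing rate must scale with clearance.
CL ratio = 0.633 / 3.88 = 0.1631
New dose (same interval) = 1820 × 0.1631 = 296.8 mg

297 mg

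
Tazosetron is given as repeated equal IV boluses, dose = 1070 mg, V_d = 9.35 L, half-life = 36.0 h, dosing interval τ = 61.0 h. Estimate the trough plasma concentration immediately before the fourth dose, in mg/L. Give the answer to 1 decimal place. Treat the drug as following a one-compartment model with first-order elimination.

C₀ per dose = Dose / Vd = 1070 / 9.35 = 114.4 mg/L
k = ln2 / t½ = 0.693147 / 36.0 = 0.01925 h⁻¹
Fraction remaining after one interval: r = e^(−kτ) = e^(−0.01925 × 61.0) = 0.3091
Before dose 4, 3 doses have been given (aged 1τ, 2τ, 3τ).
C_trough = C₀ × (r + r² + … + r^3) = C₀ × r(1−r^3)/(1−r)
        = 114.4 × 0.3091 × (1 − 0.02953) / (1 − 0.3091) = 49.67 mg/L

49.7 mg/L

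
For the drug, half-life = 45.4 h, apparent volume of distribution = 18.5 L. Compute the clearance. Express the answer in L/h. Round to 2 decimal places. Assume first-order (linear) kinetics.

0.28 L/h

k = ln2 / t½ = 0.693147 / 45.4 = 0.01527 h⁻¹
CL = k × Vd = 0.01527 × 18.5 = 0.2825 L/h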